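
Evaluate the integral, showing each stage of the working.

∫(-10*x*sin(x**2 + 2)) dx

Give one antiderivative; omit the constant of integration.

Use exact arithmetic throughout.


Step 1. Substitute u = x**2 + 2, turning ∫(-10*x*sin(x**2 + 2)) dx into ∫(-5*sin(u)) du: now ∫(-5*sin(u)) du.
Step 2. Evaluate the standard form: now 5*cos(u).
Step 3. Substitute back u = x**2 + 2: now 5*cos(x**2 + 2).
Answer: 5*cos(x**2 + 2).


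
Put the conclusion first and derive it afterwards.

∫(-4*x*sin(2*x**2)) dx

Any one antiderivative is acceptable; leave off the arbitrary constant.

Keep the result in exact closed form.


The answer is cos(2*x**2).
Step 1. Substitute u = x**2, turning ∫(-4*x*sin(2*x**2)) dx into ∫(-2*sin(2*u)) du: now ∫(-2*sin(2*u)) du.
Step 2. Evaluate the standard form: now cos(2*u).
Step 3. Substitute back u = x**2: now cos(2*x**2).
Answer: cos(2*x**2).


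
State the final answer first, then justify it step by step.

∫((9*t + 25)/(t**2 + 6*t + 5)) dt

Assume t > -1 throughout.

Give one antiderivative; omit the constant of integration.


The answer is 4*log(t + 1) + 5*log(t + 5).
Step 1. Decompose ∫((9*t + 25)/(t**2 + 6*t + 5)) dt by partial fractions, (9*t + 25)/(t**2 + 6*t + 5) = 5/(t + 5) + 4/(t + 1): now ∫(4/(t + 1)) dt + ∫(5/(t + 5)) dt.
Step 2. Evaluate the standard form [assuming t > -1]: now 4*log(t + 1) + ∫(5/(t + 5)) dt.
Step 3. Evaluate the standard form [assuming t > -5]: now 4*log(t + 1) + 5*log(t + 5).
Answer: 4*log(t + 1) + 5*log(t + 5).


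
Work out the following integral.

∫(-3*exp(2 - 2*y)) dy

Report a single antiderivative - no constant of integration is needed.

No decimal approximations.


Answer: 3*exp(2 - 2*y)/2.


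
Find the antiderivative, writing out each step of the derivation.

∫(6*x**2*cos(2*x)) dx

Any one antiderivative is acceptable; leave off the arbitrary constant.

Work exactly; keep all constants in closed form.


Step 1. Integrate ∫(6*x**2*cos(2*x)) dx by parts with u = x**2, dv = (6*cos(2*x)) dx, so v = 3*sin(2*x): now 3*x**2*sin(2*x) + ∫(-6*x*sin(2*x)) dx.
Step 2. Integrate ∫(-6*x*sin(2*x)) dx by parts with u = x, dv = (-6*sin(2*x)) dx, so v = 3*cos(2*x): now 3*x**2*sin(2*x) + 3*x*cos(2*x) + ∫(-3*cos(2*x)) dx.
Step 3. Evaluate the standard form: now 3*x**2*sin(2*x) + 3*x*cos(2*x) - 3*sin(2*x)/2.
Answer: 3*x**2*sin(2*x) + 3*x*cos(2*x) - 3*sin(2*x)/2.


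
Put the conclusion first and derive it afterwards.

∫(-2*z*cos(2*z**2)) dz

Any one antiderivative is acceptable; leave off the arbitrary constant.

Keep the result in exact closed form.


The answer is -sin(2*z**2)/2.
Step 1. Substitute u = z**2, turning ∫(-2*z*cos(2*z**2)) dz into ∫(-cos(2*u)) du: now ∫(-cos(2*u)) du.
Step 2. Evaluate the standard form: now -sin(2*u)/2.
Step 3. Substitute back u = z**2: now -sin(2*z**2)/2.
Answer: -sin(2*z**2)/2.


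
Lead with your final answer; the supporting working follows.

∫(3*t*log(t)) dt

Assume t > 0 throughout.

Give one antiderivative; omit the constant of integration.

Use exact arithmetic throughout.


The answer is 3*t**2*log(t)/2 - 3*t**2/4.
Step 1. Integrate ∫(3*t*log(t)) dt by parts with u = log(t), dv = (3*t) dt, so v = 3*t**2/2 [assuming t > 0]: now 3*t**2*log(t)/2 + ∫(-3*t/2) dt.
Step 2. Evaluate the standard form: now 3*t**2*log(t)/2 - 3*t**2/4.
Answer: 3*t**2*log(t)/2 - 3*t**2/4.


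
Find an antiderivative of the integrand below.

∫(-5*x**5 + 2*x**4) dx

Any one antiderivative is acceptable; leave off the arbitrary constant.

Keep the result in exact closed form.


Answer: -5*x**6/6 + 2*x**5/5.


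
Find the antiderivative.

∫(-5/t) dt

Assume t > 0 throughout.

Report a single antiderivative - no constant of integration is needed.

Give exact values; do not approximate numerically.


Answer: -5*log(t).


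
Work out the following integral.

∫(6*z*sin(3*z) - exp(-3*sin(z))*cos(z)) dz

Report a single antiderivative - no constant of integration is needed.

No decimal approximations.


Answer: -2*z*cos(3*z) + 2*sin(3*z)/3 + exp(-3*sin(z))/3.


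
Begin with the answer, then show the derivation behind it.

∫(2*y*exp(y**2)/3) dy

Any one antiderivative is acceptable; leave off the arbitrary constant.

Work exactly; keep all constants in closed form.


The answer is exp(y**2)/3.
Step 1. Substitute u = y**2, turning ∫(2*y*exp(y**2)/3) dy into ∫(exp(u)/3) du: now ∫(exp(u)/3) du.
Step 2. Evaluate the standard form: now exp(u)/3.
Step 3. Substitute back u = y**2: now exp(y**2)/3.
Answer: exp(y**2)/3.


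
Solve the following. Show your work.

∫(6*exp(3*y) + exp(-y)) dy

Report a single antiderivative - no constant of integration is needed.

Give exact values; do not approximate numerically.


Step 1. Rewrite: now ∫(exp(-y)) dy + ∫(6*exp(3*y)) dy.
Step 2. Evaluate the standard form: now 2*exp(3*y) + ∫(exp(-y)) dy.
Step 3. Evaluate the standard form: now 2*exp(3*y) - exp(-y).
Answer: 2*exp(3*y) - exp(-y).


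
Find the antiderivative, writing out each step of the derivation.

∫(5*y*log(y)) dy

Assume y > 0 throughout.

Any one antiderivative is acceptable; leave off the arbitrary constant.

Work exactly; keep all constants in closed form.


Step 1. Integrate ∫(5*y*log(y)) dy by parts with u = log(y), dv = (5*y) dy, so v = 5*y**2/2 [assuming y > 0]: now 5*y**2*log(y)/2 + ∫(-5*y/2) dy.
Step 2. Evaluate the standard form: now 5*y**2*log(y)/2 - 5*y**2/4.
Answer: 5*y**2*log(y)/2 - 5*y**2/4.


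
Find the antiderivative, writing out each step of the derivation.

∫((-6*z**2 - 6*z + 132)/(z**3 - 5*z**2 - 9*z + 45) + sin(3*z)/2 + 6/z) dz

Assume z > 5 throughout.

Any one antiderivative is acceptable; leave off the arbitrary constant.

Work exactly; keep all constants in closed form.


Step 1. Rewrite: now ∫(6/z) dz + ∫((-6*z**2 - 6*z + 132)/(z**3 - 5*z**2 - 9*z + 45)) dz + ∫(sin(3*z)/2) dz.
Step 2. Evaluate the standard form: now -cos(3*z)/6 + ∫(6/z) dz + ∫((-6*z**2 - 6*z + 132)/(z**3 - 5*z**2 - 9*z + 45)) dz.
Step 3. Decompose ∫((-6*z**2 - 6*z + 132)/(z**3 - 5*z**2 - 9*z + 45)) dz by partial fractions, (-6*z**2 - 6*z + 132)/(z**3 - 5*z**2 - 9*z + 45) = 2/(z + 3) - 5/(z - 3) - 3/(z - 5): now -cos(3*z)/6 + ∫(6/z) dz + ∫(-3/(z - 5)) dz + ∫(-5/(z - 3)) dz + ∫(2/(z + 3)) dz.
Step 4. Evaluate the standard form [assuming z > 3]: now -5*log(z - 3) - cos(3*z)/6 + ∫(6/z) dz + ∫(-3/(z - 5)) dz + ∫(2/(z + 3)) dz.
Step 5. Evaluate the standard form [assuming z > -3]: now -5*log(z - 3) + 2*log(z + 3) - cos(3*z)/6 + ∫(6/z) dz + ∫(-3/(z - 5)) dz.
Step 6. Evaluate the standard form [assuming z > 5]: now -3*log(z - 5) - 5*log(z - 3) + 2*log(z + 3) - cos(3*z)/6 + ∫(6/z) dz.
Step 7. Evaluate the standard form [assuming z > 0]: now 6*log(z) - 3*log(z - 5) - 5*log(z - 3) + 2*log(z + 3) - cos(3*z)/6.
Answer: 6*log(z) - 3*log(z - 5) - 5*log(z - 3) + 2*log(z + 3) - cos(3*z)/6.


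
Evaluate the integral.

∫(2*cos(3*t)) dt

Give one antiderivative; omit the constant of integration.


Answer: 2*sin(3*t)/3.


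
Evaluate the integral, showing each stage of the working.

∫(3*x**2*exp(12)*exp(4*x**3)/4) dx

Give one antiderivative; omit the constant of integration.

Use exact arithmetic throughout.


Step 1. Substitute u = x**3 + 3, turning ∫(3*x**2*exp(12)*exp(4*x**3)/4) dx into ∫(exp(4*u)/4) du: now ∫(exp(4*u)/4) du.
Step 2. Evaluate the standard form: now exp(4*u)/16.
Step 3. Substitute back u = x**3 + 3: now exp(4*x**3 + 12)/16.
Answer: exp(4*x**3 + 12)/16.


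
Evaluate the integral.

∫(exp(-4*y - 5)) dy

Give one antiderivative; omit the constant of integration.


Answer: -exp(-4*y - 5)/4.


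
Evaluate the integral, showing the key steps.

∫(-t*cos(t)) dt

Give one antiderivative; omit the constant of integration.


Step 1. Integrate ∫(-t*cos(t)) dt by parts with u = t, dv = (-cos(t)) dt, so v = -sin(t): now -t*sin(t) + ∫(sin(t)) dt.
Step 2. Evaluate the standard form: now -t*sin(t) - cos(t).
Answer: -t*sin(t) - cos(t).


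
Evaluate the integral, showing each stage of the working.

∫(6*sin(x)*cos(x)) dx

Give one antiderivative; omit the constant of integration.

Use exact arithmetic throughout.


Step 1. Substitute u = sin(x), turning ∫(6*sin(x)*cos(x)) dx into ∫(6*u) du: now ∫(6*u) du.
Step 2. Evaluate the standard form: now 3*u**2.
Step 3. Substitute back u = sin(x): now 3*sin(x)**2.
Answer: 3*sin(x)**2.


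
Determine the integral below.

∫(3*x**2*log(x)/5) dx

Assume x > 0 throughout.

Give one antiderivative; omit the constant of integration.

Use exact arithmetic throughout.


Answer: x**3*log(x)/5 - x**3/15.


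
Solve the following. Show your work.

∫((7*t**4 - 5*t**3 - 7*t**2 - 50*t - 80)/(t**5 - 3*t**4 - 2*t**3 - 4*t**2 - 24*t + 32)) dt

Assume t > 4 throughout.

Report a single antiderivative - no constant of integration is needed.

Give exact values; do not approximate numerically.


Step 1. Decompose ∫((7*t**4 - 5*t**3 - 7*t**2 - 50*t - 80)/(t**5 - 3*t**4 - 2*t**3 - 4*t**2 - 24*t + 32)) dt by partial fractions, (7*t**4 - 5*t**3 - 7*t**2 - 50*t - 80)/(t**5 - 3*t**4 - 2*t**3 - 4*t**2 - 24*t + 32) = 3/(t**2 + 4) + 1/(t + 2) + 3/(t - 1) + 3/(t - 4): now ∫(3/(t - 4)) dt + ∫(3/(t - 1)) dt + ∫(1/(t + 2)) dt + ∫(3/(t**2 + 4)) dt.
Step 2. Evaluate the standard form [assuming t > -2]: now log(t + 2) + ∫(3/(t - 4)) dt + ∫(3/(t - 1)) dt + ∫(3/(t**2 + 4)) dt.
Step 3. Evaluate the standard form [assuming t > 4]: now 3*log(t - 4) + log(t + 2) + ∫(3/(t - 1)) dt + ∫(3/(t**2 + 4)) dt.
Step 4. Evaluate the standard form [assuming t > 1]: now 3*log(t - 4) + 3*log(t - 1) + log(t + 2) + ∫(3/(t**2 + 4)) dt.
Step 5. Evaluate the standard form: now 3*log(t - 4) + 3*log(t - 1) + log(t + 2) + 3*atan(t/2)/2.
Answer: 3*log(t - 4) + 3*log(t - 1) + log(t + 2) + 3*atan(t/2)/2.


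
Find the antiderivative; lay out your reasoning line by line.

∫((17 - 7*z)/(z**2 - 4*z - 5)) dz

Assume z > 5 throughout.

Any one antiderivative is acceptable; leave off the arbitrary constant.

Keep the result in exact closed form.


Step 1. Decompose ∫((17 - 7*z)/(z**2 - 4*z - 5)) dz by partial fractions, (17 - 7*z)/(z**2 - 4*z - 5) = -4/(z + 1) - 3/(z - 5): now ∫(-3/(z - 5)) dz + ∫(-4/(z + 1)) dz.
Step 2. Evaluate the standard form [assuming z > -1]: now -4*log(z + 1) + ∫(-3/(z - 5)) dz.
Step 3. Evaluate the standard form [assuming z > 5]: now -3*log(z - 5) - 4*log(z + 1).
Answer: -3*log(z - 5) - 4*log(z + 1).


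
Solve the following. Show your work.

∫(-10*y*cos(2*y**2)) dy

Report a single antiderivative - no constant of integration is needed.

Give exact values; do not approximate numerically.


Step 1. Substitute u = y**2, turning ∫(-10*y*cos(2*y**2)) dy into ∫(-5*cos(2*u)) du: now ∫(-5*cos(2*u)) du.
Step 2. Evaluate the standard form: now -5*sin(2*u)/2.
Step 3. Substitute back u = y**2: now -5*sin(2*y**2)/2.
Answer: -5*sin(2*y**2)/2.


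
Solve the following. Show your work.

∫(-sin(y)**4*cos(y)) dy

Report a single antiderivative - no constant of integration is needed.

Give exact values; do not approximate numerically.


Step 1. Substitute u = sin(y), turning ∫(-sin(y)**4*cos(y)) dy into ∫(-u**4) du: now ∫(-u**4) du.
Step 2. Evaluate the standard form: now -u**5/5.
Step 3. Substitute back u = sin(y): now -sin(y)**5/5.
Answer: -sin(y)**5/5.


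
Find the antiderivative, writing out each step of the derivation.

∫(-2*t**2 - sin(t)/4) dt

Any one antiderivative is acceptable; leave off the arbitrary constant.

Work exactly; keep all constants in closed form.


Step 1. Rewrite: now ∫(-2*t**2) dt + ∫(-sin(t)/4) dt.
Step 2. Evaluate the standard form: now -2*t**3/3 + ∫(-sin(t)/4) dt.
Step 3. Evaluate the standard form: now -2*t**3/3 + cos(t)/4.
Answer: -2*t**3/3 + cos(t)/4.


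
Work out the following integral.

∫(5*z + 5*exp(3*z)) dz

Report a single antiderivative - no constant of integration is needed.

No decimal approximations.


Answer: 5*z**2/2 + 5*exp(3*z)/3.


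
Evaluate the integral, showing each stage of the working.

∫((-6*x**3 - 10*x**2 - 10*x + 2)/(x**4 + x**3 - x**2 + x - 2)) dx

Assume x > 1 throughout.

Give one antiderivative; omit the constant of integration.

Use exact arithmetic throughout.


Step 1. Decompose ∫((-6*x**3 - 10*x**2 - 10*x + 2)/(x**4 + x**3 - x**2 + x - 2)) dx by partial fractions, (-6*x**3 - 10*x**2 - 10*x + 2)/(x**4 + x**3 - x**2 + x - 2) = -4/(x**2 + 1) - 2/(x + 2) - 4/(x - 1): now ∫(-4/(x - 1)) dx + ∫(-2/(x + 2)) dx + ∫(-4/(x**2 + 1)) dx.
Step 2. Evaluate the standard form [assuming x > 1]: now -4*log(x - 1) + ∫(-2/(x + 2)) dx + ∫(-4/(x**2 + 1)) dx.
Step 3. Evaluate the standard form [assuming x > -2]: now -4*log(x - 1) - 2*log(x + 2) + ∫(-4/(x**2 + 1)) dx.
Step 4. Evaluate the standard form: now -4*log(x - 1) - 2*log(x + 2) - 4*atan(x).
Answer: -4*log(x - 1) - 2*log(x + 2) - 4*atan(x).


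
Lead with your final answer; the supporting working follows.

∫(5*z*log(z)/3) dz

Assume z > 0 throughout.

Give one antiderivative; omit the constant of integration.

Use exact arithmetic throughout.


The answer is 5*z**2*log(z)/6 - 5*z**2/12.
Step 1. Integrate ∫(5*z*log(z)/3) dz by parts with u = log(z), dv = (5*z/3) dz, so v = 5*z**2/6 [assuming z > 0]: now 5*z**2*log(z)/6 + ∫(-5*z/6) dz.
Step 2. Evaluate the standard form: now 5*z**2*log(z)/6 - 5*z**2/12.
Answer: 5*z**2*log(z)/6 - 5*z**2/12.


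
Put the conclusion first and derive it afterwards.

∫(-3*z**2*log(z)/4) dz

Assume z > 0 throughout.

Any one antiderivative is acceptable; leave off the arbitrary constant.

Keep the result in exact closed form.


The answer is -z**3*log(z)/4 + z**3/12.
Step 1. Integrate ∫(-3*z**2*log(z)/4) dz by parts with u = log(z), dv = (-3*z**2/4) dz, so v = -z**3/4 [assuming z > 0]: now -z**3*log(z)/4 + ∫(z**2/4) dz.
Step 2. Evaluate the standard form: now -z**3*log(z)/4 + z**3/12.
Answer: -z**3*log(z)/4 + z**3/12.


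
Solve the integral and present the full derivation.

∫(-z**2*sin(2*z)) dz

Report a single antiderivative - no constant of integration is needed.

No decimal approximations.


Step 1. Integrate ∫(-z**2*sin(2*z)) dz by parts with u = z**2, dv = (-sin(2*z)) dz, so v = cos(2*z)/2: now z**2*cos(2*z)/2 + ∫(-z*cos(2*z)) dz.
Step 2. Integrate ∫(-z*cos(2*z)) dz by parts with u = z, dv = (-cos(2*z)) dz, so v = -sin(2*z)/2: now z**2*cos(2*z)/2 - z*sin(2*z)/2 + ∫(sin(2*z)/2) dz.
Step 3. Evaluate the standard form: now z**2*cos(2*z)/2 - z*sin(2*z)/2 - cos(2*z)/4.
Answer: z**2*cos(2*z)/2 - z*sin(2*z)/2 - cos(2*z)/4.


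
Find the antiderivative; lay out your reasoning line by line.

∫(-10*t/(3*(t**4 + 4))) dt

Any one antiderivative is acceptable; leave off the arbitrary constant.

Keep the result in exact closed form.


Step 1. Substitute u = t**2, turning ∫(-10*t/(3*(t**4 + 4))) dt into ∫(-5/(3*(u**2 + 4))) du: now ∫(-5/(3*(u**2 + 4))) du.
Step 2. Evaluate the standard form: now -5*atan(u/2)/6.
Step 3. Substitute back u = t**2: now -5*atan(t**2/2)/6.
Answer: -5*atan(t**2/2)/6.


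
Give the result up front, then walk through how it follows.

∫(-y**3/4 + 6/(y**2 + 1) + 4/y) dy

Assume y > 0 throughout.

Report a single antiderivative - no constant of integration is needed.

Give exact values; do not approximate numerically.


The answer is -y**4/16 + 4*log(y) + 6*atan(y).
Step 1. Rewrite: now ∫(4/y) dy + ∫(-y**3/4) dy + ∫(6/(y**2 + 1)) dy.
Step 2. Evaluate the standard form [assuming y > 0]: now 4*log(y) + ∫(-y**3/4) dy + ∫(6/(y**2 + 1)) dy.
Step 3. Evaluate the standard form: now 4*log(y) + 6*atan(y) + ∫(-y**3/4) dy.
Step 4. Evaluate the standard form: now -y**4/16 + 4*log(y) + 6*atan(y).
Answer: -y**4/16 + 4*log(y) + 6*atan(y).


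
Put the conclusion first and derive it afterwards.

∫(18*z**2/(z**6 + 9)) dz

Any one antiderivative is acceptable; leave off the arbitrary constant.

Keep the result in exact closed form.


The answer is 2*atan(z**3/3).
Step 1. Substitute u = z**3, turning ∫(18*z**2/(z**6 + 9)) dz into ∫(6/(u**2 + 9)) du: now ∫(6/(u**2 + 9)) du.
Step 2. Evaluate the standard form: now 2*atan(u/3).
Step 3. Substitute back u = z**3: now 2*atan(z**3/3).
Answer: 2*atan(z**3/3).


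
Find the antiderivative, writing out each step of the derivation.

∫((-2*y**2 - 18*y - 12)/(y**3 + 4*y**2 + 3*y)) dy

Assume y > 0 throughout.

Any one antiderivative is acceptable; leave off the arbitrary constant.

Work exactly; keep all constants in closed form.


Step 1. Decompose ∫((-2*y**2 - 18*y - 12)/(y**3 + 4*y**2 + 3*y)) dy by partial fractions, (-2*y**2 - 18*y - 12)/(y**3 + 4*y**2 + 3*y) = 4/(y + 3) - 2/(y + 1) - 4/y: now ∫(-4/y) dy + ∫(-2/(y + 1)) dy + ∫(4/(y + 3)) dy.
Step 2. Evaluate the standard form [assuming y > -1]: now -2*log(y + 1) + ∫(-4/y) dy + ∫(4/(y + 3)) dy.
Step 3. Evaluate the standard form [assuming y > -3]: now -2*log(y + 1) + 4*log(y + 3) + ∫(-4/y) dy.
Step 4. Evaluate the standard form [assuming y > 0]: now -4*log(y) - 2*log(y + 1) + 4*log(y + 3).
Answer: -4*log(y) - 2*log(y + 1) + 4*log(y + 3).


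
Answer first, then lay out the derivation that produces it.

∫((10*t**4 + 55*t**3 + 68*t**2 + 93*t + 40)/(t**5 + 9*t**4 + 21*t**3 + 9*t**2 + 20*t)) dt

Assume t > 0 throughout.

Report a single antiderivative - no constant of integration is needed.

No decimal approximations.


The answer is 2*log(t) + 3*log(t + 4) + 5*log(t + 5) + 2*atan(t).
Step 1. Decompose ∫((10*t**4 + 55*t**3 + 68*t**2 + 93*t + 40)/(t**5 + 9*t**4 + 21*t**3 + 9*t**2 + 20*t)) dt by partial fractions, (10*t**4 + 55*t**3 + 68*t**2 + 93*t + 40)/(t**5 + 9*t**4 + 21*t**3 + 9*t**2 + 20*t) = 2/(t**2 + 1) + 5/(t + 5) + 3/(t + 4) + 2/t: now ∫(2/t) dt + ∫(3/(t + 4)) dt + ∫(5/(t + 5)) dt + ∫(2/(t**2 + 1)) dt.
Step 2. Evaluate the standard form [assuming t > -5]: now 5*log(t + 5) + ∫(2/t) dt + ∫(3/(t + 4)) dt + ∫(2/(t**2 + 1)) dt.
Step 3. Evaluate the standard form [assuming t > -4]: now 3*log(t + 4) + 5*log(t + 5) + ∫(2/t) dt + ∫(2/(t**2 + 1)) dt.
Step 4. Evaluate the standard form [assuming t > 0]: now 2*log(t) + 3*log(t + 4) + 5*log(t + 5) + ∫(2/(t**2 + 1)) dt.
Step 5. Evaluate the standard form: now 2*log(t) + 3*log(t + 4) + 5*log(t + 5) + 2*atan(t).
Answer: 2*log(t) + 3*log(t + 4) + 5*log(t + 5) + 2*atan(t).


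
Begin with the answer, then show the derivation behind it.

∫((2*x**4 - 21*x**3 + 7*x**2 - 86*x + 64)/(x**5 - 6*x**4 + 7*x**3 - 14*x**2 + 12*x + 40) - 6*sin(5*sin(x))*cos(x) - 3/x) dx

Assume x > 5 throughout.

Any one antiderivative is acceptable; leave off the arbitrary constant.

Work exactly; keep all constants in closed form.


The answer is -3*log(x) - 3*log(x - 5) + 3*log(x - 2) + 2*log(x + 1) + 6*cos(5*sin(x))/5 + atan(x/2).
Step 1. Rewrite: now ∫(-3/x) dx + ∫((2*x**4 - 21*x**3 + 7*x**2 - 86*x + 64)/(x**5 - 6*x**4 + 7*x**3 - 14*x**2 + 12*x + 40)) dx + ∫(-6*sin(5*sin(x))*cos(x)) dx.
Step 2. Substitute u = sin(x), turning ∫(-6*sin(5*sin(x))*cos(x)) dx into ∫(-6*sin(5*u)) du: now ∫(-3/x) dx + ∫((2*x**4 - 21*x**3 + 7*x**2 - 86*x + 64)/(x**5 - 6*x**4 + 7*x**3 - 14*x**2 + 12*x + 40)) dx + ∫(-6*sin(5*u)) du.
Step 3. Evaluate the standard form: now 6*cos(5*u)/5 + ∫(-3/x) dx + ∫((2*x**4 - 21*x**3 + 7*x**2 - 86*x + 64)/(x**5 - 6*x**4 + 7*x**3 - 14*x**2 + 12*x + 40)) dx.
Step 4. Substitute back u = sin(x): now 6*cos(5*sin(x))/5 + ∫(-3/x) dx + ∫((2*x**4 - 21*x**3 + 7*x**2 - 86*x + 64)/(x**5 - 6*x**4 + 7*x**3 - 14*x**2 + 12*x + 40)) dx.
Step 5. Evaluate the standard form [assuming x > 0]: now -3*log(x) + 6*cos(5*sin(x))/5 + ∫((2*x**4 - 21*x**3 + 7*x**2 - 86*x + 64)/(x**5 - 6*x**4 + 7*x**3 - 14*x**2 + 12*x + 40)) dx.
Step 6. Decompose ∫((2*x**4 - 21*x**3 + 7*x**2 - 86*x + 64)/(x**5 - 6*x**4 + 7*x**3 - 14*x**2 + 12*x + 40)) dx by partial fractions, (2*x**4 - 21*x**3 + 7*x**2 - 86*x + 64)/(x**5 - 6*x**4 + 7*x**3 - 14*x**2 + 12*x + 40) = 2/(x**2 + 4) + 2/(x + 1) + 3/(x - 2) - 3/(x - 5): now -3*log(x) + 6*cos(5*sin(x))/5 + ∫(-3/(x - 5)) dx + ∫(3/(x - 2)) dx + ∫(2/(x + 1)) dx + ∫(2/(x**2 + 4)) dx.
Step 7. Evaluate the standard form [assuming x > -1]: now -3*log(x) + 2*log(x + 1) + 6*cos(5*sin(x))/5 + ∫(-3/(x - 5)) dx + ∫(3/(x - 2)) dx + ∫(2/(x**2 + 4)) dx.
Step 8. Evaluate the standard form [assuming x > 5]: now -3*log(x) - 3*log(x - 5) + 2*log(x + 1) + 6*cos(5*sin(x))/5 + ∫(3/(x - 2)) dx + ∫(2/(x**2 + 4)) dx.
Step 9. Evaluate the standard form [assuming x > 2]: now -3*log(x) - 3*log(x - 5) + 3*log(x - 2) + 2*log(x + 1) + 6*cos(5*sin(x))/5 + ∫(2/(x**2 + 4)) dx.
Step 10. Evaluate the standard form: now -3*log(x) - 3*log(x - 5) + 3*log(x - 2) + 2*log(x + 1) + 6*cos(5*sin(x))/5 + atan(x/2).
Answer: -3*log(x) - 3*log(x - 5) + 3*log(x - 2) + 2*log(x + 1) + 6*cos(5*sin(x))/5 + atan(x/2).


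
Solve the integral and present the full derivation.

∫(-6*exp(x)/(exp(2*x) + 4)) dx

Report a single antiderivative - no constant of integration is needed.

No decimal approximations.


Step 1. Substitute u = exp(x), turning ∫(-6*exp(x)/(exp(2*x) + 4)) dx into ∫(-6/(u**2 + 4)) du: now ∫(-6/(u**2 + 4)) du.
Step 2. Evaluate the standard form: now -3*atan(u/2).
Step 3. Substitute back u = exp(x): now -3*atan(exp(x)/2).
Answer: -3*atan(exp(x)/2).


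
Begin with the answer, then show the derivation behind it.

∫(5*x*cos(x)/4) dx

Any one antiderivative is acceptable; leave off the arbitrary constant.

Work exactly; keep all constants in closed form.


The answer is 5*x*sin(x)/4 + 5*cos(x)/4.
Step 1. Integrate ∫(5*x*cos(x)/4) dx by parts with u = x, dv = (5*cos(x)/4) dx, so v = 5*sin(x)/4: now 5*x*sin(x)/4 + ∫(-5*sin(x)/4) dx.
Step 2. Evaluate the standard form: now 5*x*sin(x)/4 + 5*cos(x)/4.
Answer: 5*x*sin(x)/4 + 5*cos(x)/4.


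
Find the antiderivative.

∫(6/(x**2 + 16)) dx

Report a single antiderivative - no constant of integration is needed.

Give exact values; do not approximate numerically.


Answer: 3*atan(x/4)/2.


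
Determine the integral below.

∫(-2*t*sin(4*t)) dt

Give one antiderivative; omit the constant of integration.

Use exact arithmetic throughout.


Answer: t*cos(4*t)/2 - sin(4*t)/8.


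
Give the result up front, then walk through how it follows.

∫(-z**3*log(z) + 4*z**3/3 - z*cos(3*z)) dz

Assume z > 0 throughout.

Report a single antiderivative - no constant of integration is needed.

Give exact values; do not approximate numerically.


The answer is -z**4*log(z)/4 + 19*z**4/48 - z*sin(3*z)/3 - cos(3*z)/9.
Step 1. Rewrite: now ∫(4*z**3/3) dz + ∫(-z*cos(3*z)) dz + ∫(-z**3*log(z)) dz.
Step 2. Evaluate the standard form: now z**4/3 + ∫(-z*cos(3*z)) dz + ∫(-z**3*log(z)) dz.
Step 3. Integrate ∫(-z**3*log(z)) dz by parts with u = log(z), dv = (-z**3) dz, so v = -z**4/4 [assuming z > 0]: now -z**4*log(z)/4 + z**4/3 + ∫(z**3/4) dz + ∫(-z*cos(3*z)) dz.
Step 4. Evaluate the standard form: now -z**4*log(z)/4 + 19*z**4/48 + ∫(-z*cos(3*z)) dz.
Step 5. Integrate ∫(-z*cos(3*z)) dz by parts with u = z, dv = (-cos(3*z)) dz, so v = -sin(3*z)/3: now -z**4*log(z)/4 + 19*z**4/48 - z*sin(3*z)/3 + ∫(sin(3*z)/3) dz.
Step 6. Evaluate the standard form: now -z**4*log(z)/4 + 19*z**4/48 - z*sin(3*z)/3 - cos(3*z)/9.
Answer: -z**4*log(z)/4 + 19*z**4/48 - z*sin(3*z)/3 - cos(3*z)/9.


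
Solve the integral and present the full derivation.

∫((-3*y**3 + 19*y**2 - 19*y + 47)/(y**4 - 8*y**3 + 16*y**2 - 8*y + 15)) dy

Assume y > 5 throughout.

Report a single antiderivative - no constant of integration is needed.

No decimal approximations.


Step 1. Decompose ∫((-3*y**3 + 19*y**2 - 19*y + 47)/(y**4 - 8*y**3 + 16*y**2 - 8*y + 15)) dy by partial fractions, (-3*y**3 + 19*y**2 - 19*y + 47)/(y**4 - 8*y**3 + 16*y**2 - 8*y + 15) = 2/(y**2 + 1) - 4/(y - 3) + 1/(y - 5): now ∫(1/(y - 5)) dy + ∫(-4/(y - 3)) dy + ∫(2/(y**2 + 1)) dy.
Step 2. Evaluate the standard form [assuming y > 3]: now -4*log(y - 3) + ∫(1/(y - 5)) dy + ∫(2/(y**2 + 1)) dy.
Step 3. Evaluate the standard form [assuming y > 5]: now log(y - 5) - 4*log(y - 3) + ∫(2/(y**2 + 1)) dy.
Step 4. Evaluate the standard form: now log(y - 5) - 4*log(y - 3) + 2*atan(y).
Answer: log(y - 5) - 4*log(y - 3) + 2*atan(y).


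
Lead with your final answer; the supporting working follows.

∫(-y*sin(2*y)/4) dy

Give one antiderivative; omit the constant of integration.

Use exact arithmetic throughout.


The answer is y*cos(2*y)/8 - sin(2*y)/16.
Step 1. Integrate ∫(-y*sin(2*y)/4) dy by parts with u = y, dv = (-sin(2*y)/4) dy, so v = cos(2*y)/8: now y*cos(2*y)/8 + ∫(-cos(2*y)/8) dy.
Step 2. Evaluate the standard form: now y*cos(2*y)/8 - sin(2*y)/16.
Answer: y*cos(2*y)/8 - sin(2*y)/16.


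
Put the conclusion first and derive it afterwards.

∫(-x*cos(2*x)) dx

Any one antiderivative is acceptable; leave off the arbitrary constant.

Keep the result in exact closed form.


The answer is -x*sin(2*x)/2 - cos(2*x)/4.
Step 1. Integrate ∫(-x*cos(2*x)) dx by parts with u = x, dv = (-cos(2*x)) dx, so v = -sin(2*x)/2: now -x*sin(2*x)/2 + ∫(sin(2*x)/2) dx.
Step 2. Evaluate the standard form: now -x*sin(2*x)/2 - cos(2*x)/4.
Answer: -x*sin(2*x)/2 - cos(2*x)/4.


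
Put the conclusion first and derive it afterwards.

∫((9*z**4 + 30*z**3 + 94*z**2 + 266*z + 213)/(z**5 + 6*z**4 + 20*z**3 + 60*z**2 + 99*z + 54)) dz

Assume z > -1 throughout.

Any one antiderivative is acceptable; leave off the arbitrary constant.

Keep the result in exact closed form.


The answer is log(z + 1) + 3*log(z + 2) + 5*log(z + 3) - 2*atan(z/3)/3.
Step 1. Decompose ∫((9*z**4 + 30*z**3 + 94*z**2 + 266*z + 213)/(z**5 + 6*z**4 + 20*z**3 + 60*z**2 + 99*z + 54)) dz by partial fractions, (9*z**4 + 30*z**3 + 94*z**2 + 266*z + 213)/(z**5 + 6*z**4 + 20*z**3 + 60*z**2 + 99*z + 54) = -2/(z**2 + 9) + 5/(z + 3) + 3/(z + 2) + 1/(z + 1): now ∫(1/(z + 1)) dz + ∫(3/(z + 2)) dz + ∫(5/(z + 3)) dz + ∫(-2/(z**2 + 9)) dz.
Step 2. Evaluate the standard form [assuming z > -1]: now log(z + 1) + ∫(3/(z + 2)) dz + ∫(5/(z + 3)) dz + ∫(-2/(z**2 + 9)) dz.
Step 3. Evaluate the standard form [assuming z > -3]: now log(z + 1) + 5*log(z + 3) + ∫(3/(z + 2)) dz + ∫(-2/(z**2 + 9)) dz.
Step 4. Evaluate the standard form [assuming z > -2]: now log(z + 1) + 3*log(z + 2) + 5*log(z + 3) + ∫(-2/(z**2 + 9)) dz.
Step 5. Evaluate the standard form: now log(z + 1) + 3*log(z + 2) + 5*log(z + 3) - 2*atan(z/3)/3.
Answer: log(z + 1) + 3*log(z + 2) + 5*log(z + 3) - 2*atan(z/3)/3.


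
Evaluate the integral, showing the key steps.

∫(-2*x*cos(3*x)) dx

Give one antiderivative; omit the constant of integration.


Step 1. Integrate ∫(-2*x*cos(3*x)) dx by parts with u = x, dv = (-2*cos(3*x)) dx, so v = -2*sin(3*x)/3: now -2*x*sin(3*x)/3 + ∫(2*sin(3*x)/3) dx.
Step 2. Evaluate the standard form: now -2*x*sin(3*x)/3 - 2*cos(3*x)/9.
Answer: -2*x*sin(3*x)/3 - 2*cos(3*x)/9.


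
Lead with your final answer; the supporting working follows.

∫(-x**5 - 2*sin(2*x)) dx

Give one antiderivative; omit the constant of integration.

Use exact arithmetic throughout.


The answer is -x**6/6 + cos(2*x).
Step 1. Rewrite: now ∫(-x**5) dx + ∫(-2*sin(2*x)) dx.
Step 2. Evaluate the standard form: now -x**6/6 + ∫(-2*sin(2*x)) dx.
Step 3. Evaluate the standard form: now -x**6/6 + cos(2*x).
Answer: -x**6/6 + cos(2*x).


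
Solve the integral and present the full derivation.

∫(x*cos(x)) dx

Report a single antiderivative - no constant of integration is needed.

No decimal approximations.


Step 1. Integrate ∫(x*cos(x)) dx by parts with u = x, dv = (cos(x)) dx, so v = sin(x): now x*sin(x) + ∫(-sin(x)) dx.
Step 2. Evaluate the standard form: now x*sin(x) + cos(x).
Answer: x*sin(x) + cos(x).


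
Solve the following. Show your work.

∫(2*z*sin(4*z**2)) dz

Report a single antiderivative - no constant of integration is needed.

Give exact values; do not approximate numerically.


Step 1. Substitute u = z**2, turning ∫(2*z*sin(4*z**2)) dz into ∫(sin(4*u)) du: now ∫(sin(4*u)) du.
Step 2. Evaluate the standard form: now -cos(4*u)/4.
Step 3. Substitute back u = z**2: now -cos(4*z**2)/4.
Answer: -cos(4*z**2)/4.


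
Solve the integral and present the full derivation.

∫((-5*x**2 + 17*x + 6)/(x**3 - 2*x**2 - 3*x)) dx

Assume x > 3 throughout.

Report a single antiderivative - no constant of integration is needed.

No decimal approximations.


Step 1. Decompose ∫((-5*x**2 + 17*x + 6)/(x**3 - 2*x**2 - 3*x)) dx by partial fractions, (-5*x**2 + 17*x + 6)/(x**3 - 2*x**2 - 3*x) = -4/(x + 1) + 1/(x - 3) - 2/x: now ∫(-2/x) dx + ∫(1/(x - 3)) dx + ∫(-4/(x + 1)) dx.
Step 2. Evaluate the standard form [assuming x > -1]: now -4*log(x + 1) + ∫(-2/x) dx + ∫(1/(x - 3)) dx.
Step 3. Evaluate the standard form [assuming x > 3]: now log(x - 3) - 4*log(x + 1) + ∫(-2/x) dx.
Step 4. Evaluate the standard form [assuming x > 0]: now -2*log(x) + log(x - 3) - 4*log(x + 1).
Answer: -2*log(x) + log(x - 3) - 4*log(x + 1).


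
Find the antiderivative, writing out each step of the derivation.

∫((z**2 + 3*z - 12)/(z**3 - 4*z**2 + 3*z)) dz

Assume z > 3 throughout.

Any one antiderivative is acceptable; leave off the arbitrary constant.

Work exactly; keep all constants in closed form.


Step 1. Decompose ∫((z**2 + 3*z - 12)/(z**3 - 4*z**2 + 3*z)) dz by partial fractions, (z**2 + 3*z - 12)/(z**3 - 4*z**2 + 3*z) = 4/(z - 1) + 1/(z - 3) - 4/z: now ∫(-4/z) dz + ∫(1/(z - 3)) dz + ∫(4/(z - 1)) dz.
Step 2. Evaluate the standard form [assuming z > 3]: now log(z - 3) + ∫(-4/z) dz + ∫(4/(z - 1)) dz.
Step 3. Evaluate the standard form [assuming z > 1]: now log(z - 3) + 4*log(z - 1) + ∫(-4/z) dz.
Step 4. Evaluate the standard form [assuming z > 0]: now -4*log(z) + log(z - 3) + 4*log(z - 1).
Answer: -4*log(z) + log(z - 3) + 4*log(z - 1).


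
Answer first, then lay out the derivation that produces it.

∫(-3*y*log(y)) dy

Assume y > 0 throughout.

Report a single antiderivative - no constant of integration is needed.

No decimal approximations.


The answer is -3*y**2*log(y)/2 + 3*y**2/4.
Step 1. Integrate ∫(-3*y*log(y)) dy by parts with u = log(y), dv = (-3*y) dy, so v = -3*y**2/2 [assuming y > 0]: now -3*y**2*log(y)/2 + ∫(3*y/2) dy.
Step 2. Evaluate the standard form: now -3*y**2*log(y)/2 + 3*y**2/4.
Answer: -3*y**2*log(y)/2 + 3*y**2/4.


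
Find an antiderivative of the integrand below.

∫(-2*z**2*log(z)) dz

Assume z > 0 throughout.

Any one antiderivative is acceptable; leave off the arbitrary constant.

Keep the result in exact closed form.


Answer: -2*z**3*log(z)/3 + 2*z**3/9.


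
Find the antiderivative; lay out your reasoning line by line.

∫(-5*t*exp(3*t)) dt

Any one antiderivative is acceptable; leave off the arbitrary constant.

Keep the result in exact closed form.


Step 1. Integrate ∫(-5*t*exp(3*t)) dt by parts with u = t, dv = (-5*exp(3*t)) dt, so v = -5*exp(3*t)/3: now -5*t*exp(3*t)/3 + ∫(5*exp(3*t)/3) dt.
Step 2. Evaluate the standard form: now -5*t*exp(3*t)/3 + 5*exp(3*t)/9.
Answer: -5*t*exp(3*t)/3 + 5*exp(3*t)/9.


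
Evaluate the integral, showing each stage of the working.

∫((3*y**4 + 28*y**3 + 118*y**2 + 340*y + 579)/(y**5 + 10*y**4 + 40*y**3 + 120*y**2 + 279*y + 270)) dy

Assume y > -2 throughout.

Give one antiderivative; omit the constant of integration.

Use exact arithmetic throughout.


Step 1. Decompose ∫((3*y**4 + 28*y**3 + 118*y**2 + 340*y + 579)/(y**5 + 10*y**4 + 40*y**3 + 120*y**2 + 279*y + 270)) dy by partial fractions, (3*y**4 + 28*y**3 + 118*y**2 + 340*y + 579)/(y**5 + 10*y**4 + 40*y**3 + 120*y**2 + 279*y + 270) = 4/(y**2 + 9) + 1/(y + 5) - 3/(y + 3) + 5/(y + 2): now ∫(5/(y + 2)) dy + ∫(-3/(y + 3)) dy + ∫(1/(y + 5)) dy + ∫(4/(y**2 + 9)) dy.
Step 2. Evaluate the standard form [assuming y > -5]: now log(y + 5) + ∫(5/(y + 2)) dy + ∫(-3/(y + 3)) dy + ∫(4/(y**2 + 9)) dy.
Step 3. Evaluate the standard form [assuming y > -2]: now 5*log(y + 2) + log(y + 5) + ∫(-3/(y + 3)) dy + ∫(4/(y**2 + 9)) dy.
Step 4. Evaluate the standard form [assuming y > -3]: now 5*log(y + 2) - 3*log(y + 3) + log(y + 5) + ∫(4/(y**2 + 9)) dy.
Step 5. Evaluate the standard form: now 5*log(y + 2) - 3*log(y + 3) + log(y + 5) + 4*atan(y/3)/3.
Answer: 5*log(y + 2) - 3*log(y + 3) + log(y + 5) + 4*atan(y/3)/3.


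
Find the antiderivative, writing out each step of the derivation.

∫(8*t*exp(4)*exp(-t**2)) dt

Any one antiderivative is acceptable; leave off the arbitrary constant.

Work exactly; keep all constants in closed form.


Step 1. Substitute u = t**2 - 4, turning ∫(8*t*exp(4)*exp(-t**2)) dt into ∫(4*exp(-u)) du: now ∫(4*exp(-u)) du.
Step 2. Evaluate the standard form: now -4*exp(-u).
Step 3. Substitute back u = t**2 - 4: now -4*exp(4 - t**2).
Answer: -4*exp(4 - t**2).


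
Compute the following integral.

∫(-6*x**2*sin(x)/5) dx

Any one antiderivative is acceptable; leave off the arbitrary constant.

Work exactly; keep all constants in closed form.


Answer: 6*x**2*cos(x)/5 - 12*x*sin(x)/5 - 12*cos(x)/5.


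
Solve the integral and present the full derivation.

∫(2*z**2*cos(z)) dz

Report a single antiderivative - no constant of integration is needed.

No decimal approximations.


Step 1. Integrate ∫(2*z**2*cos(z)) dz by parts with u = z**2, dv = (2*cos(z)) dz, so v = 2*sin(z): now 2*z**2*sin(z) + ∫(-4*z*sin(z)) dz.
Step 2. Integrate ∫(-4*z*sin(z)) dz by parts with u = z, dv = (-4*sin(z)) dz, so v = 4*cos(z): now 2*z**2*sin(z) + 4*z*cos(z) + ∫(-4*cos(z)) dz.
Step 3. Evaluate the standard form: now 2*z**2*sin(z) + 4*z*cos(z) - 4*sin(z).
Answer: 2*z**2*sin(z) + 4*z*cos(z) - 4*sin(z).


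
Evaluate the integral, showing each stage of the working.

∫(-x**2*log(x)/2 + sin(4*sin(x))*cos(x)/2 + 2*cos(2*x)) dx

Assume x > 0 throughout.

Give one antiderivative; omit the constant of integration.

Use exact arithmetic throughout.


Step 1. Rewrite: now ∫(-x**2*log(x)/2) dx + ∫(sin(4*sin(x))*cos(x)/2) dx + ∫(2*cos(2*x)) dx.
Step 2. Integrate ∫(-x**2*log(x)/2) dx by parts with u = log(x), dv = (-x**2/2) dx, so v = -x**3/6 [assuming x > 0]: now -x**3*log(x)/6 + ∫(x**2/6) dx + ∫(sin(4*sin(x))*cos(x)/2) dx + ∫(2*cos(2*x)) dx.
Step 3. Evaluate the standard form: now -x**3*log(x)/6 + x**3/18 + ∫(sin(4*sin(x))*cos(x)/2) dx + ∫(2*cos(2*x)) dx.
Step 4. Evaluate the standard form: now -x**3*log(x)/6 + x**3/18 + sin(2*x) + ∫(sin(4*sin(x))*cos(x)/2) dx.
Step 5. Substitute u = sin(x), turning ∫(sin(4*sin(x))*cos(x)/2) dx into ∫(sin(4*u)/2) du: now -x**3*log(x)/6 + x**3/18 + sin(2*x) + ∫(sin(4*u)/2) du.
Step 6. Evaluate the standard form: now -x**3*log(x)/6 + x**3/18 + sin(2*x) - cos(4*u)/8.
Step 7. Substitute back u = sin(x): now -x**3*log(x)/6 + x**3/18 + sin(2*x) - cos(4*sin(x))/8.
Answer: -x**3*log(x)/6 + x**3/18 + sin(2*x) - cos(4*sin(x))/8.


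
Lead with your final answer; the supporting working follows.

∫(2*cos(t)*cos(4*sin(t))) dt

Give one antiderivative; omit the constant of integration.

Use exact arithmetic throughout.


The answer is sin(4*sin(t))/2.
Step 1. Substitute u = sin(t), turning ∫(2*cos(t)*cos(4*sin(t))) dt into ∫(2*cos(4*u)) du: now ∫(2*cos(4*u)) du.
Step 2. Evaluate the standard form: now sin(4*u)/2.
Step 3. Substitute back u = sin(t): now sin(4*sin(t))/2.
Answer: sin(4*sin(t))/2.


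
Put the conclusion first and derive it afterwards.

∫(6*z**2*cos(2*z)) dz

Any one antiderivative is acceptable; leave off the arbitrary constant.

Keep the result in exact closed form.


The answer is 3*z**2*sin(2*z) + 3*z*cos(2*z) - 3*sin(2*z)/2.
Step 1. Integrate ∫(6*z**2*cos(2*z)) dz by parts with u = z**2, dv = (6*cos(2*z)) dz, so v = 3*sin(2*z): now 3*z**2*sin(2*z) + ∫(-6*z*sin(2*z)) dz.
Step 2. Integrate ∫(-6*z*sin(2*z)) dz by parts with u = z, dv = (-6*sin(2*z)) dz, so v = 3*cos(2*z): now 3*z**2*sin(2*z) + 3*z*cos(2*z) + ∫(-3*cos(2*z)) dz.
Step 3. Evaluate the standard form: now 3*z**2*sin(2*z) + 3*z*cos(2*z) - 3*sin(2*z)/2.
Answer: 3*z**2*sin(2*z) + 3*z*cos(2*z) - 3*sin(2*z)/2.


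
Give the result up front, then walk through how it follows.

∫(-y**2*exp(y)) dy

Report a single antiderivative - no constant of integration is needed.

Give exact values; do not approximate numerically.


The answer is -y**2*exp(y) + 2*y*exp(y) - 2*exp(y).
Step 1. Integrate ∫(-y**2*exp(y)) dy by parts with u = y**2, dv = (-exp(y)) dy, so v = -exp(y): now -y**2*exp(y) + ∫(2*y*exp(y)) dy.
Step 2. Integrate ∫(2*y*exp(y)) dy by parts with u = y, dv = (2*exp(y)) dy, so v = 2*exp(y): now -y**2*exp(y) + 2*y*exp(y) + ∫(-2*exp(y)) dy.
Step 3. Evaluate the standard form: now -y**2*exp(y) + 2*y*exp(y) - 2*exp(y).
Answer: -y**2*exp(y) + 2*y*exp(y) - 2*exp(y).


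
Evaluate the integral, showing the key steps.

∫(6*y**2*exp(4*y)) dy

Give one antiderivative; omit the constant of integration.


Step 1. Integrate ∫(6*y**2*exp(4*y)) dy by parts with u = y**2, dv = (6*exp(4*y)) dy, so v = 3*exp(4*y)/2: now 3*y**2*exp(4*y)/2 + ∫(-3*y*exp(4*y)) dy.
Step 2. Integrate ∫(-3*y*exp(4*y)) dy by parts with u = y, dv = (-3*exp(4*y)) dy, so v = -3*exp(4*y)/4: now 3*y**2*exp(4*y)/2 - 3*y*exp(4*y)/4 + ∫(3*exp(4*y)/4) dy.
Step 3. Evaluate the standard form: now 3*y**2*exp(4*y)/2 - 3*y*exp(4*y)/4 + 3*exp(4*y)/16.
Answer: 3*y**2*exp(4*y)/2 - 3*y*exp(4*y)/4 + 3*exp(4*y)/16.


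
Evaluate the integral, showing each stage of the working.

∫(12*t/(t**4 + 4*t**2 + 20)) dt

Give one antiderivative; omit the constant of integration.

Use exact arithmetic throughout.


Step 1. Substitute u = t**2 + 2, turning ∫(12*t/(t**4 + 4*t**2 + 20)) dt into ∫(6/(u**2 + 16)) du: now ∫(6/(u**2 + 16)) du.
Step 2. Evaluate the standard form: now 3*atan(u/4)/2.
Step 3. Substitute back u = t**2 + 2: now 3*atan(t**2/4 + 1/2)/2.
Answer: 3*atan(t**2/4 + 1/2)/2.


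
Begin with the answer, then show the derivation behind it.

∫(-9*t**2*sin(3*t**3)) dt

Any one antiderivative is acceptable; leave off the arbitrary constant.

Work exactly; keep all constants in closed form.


The answer is cos(3*t**3).
Step 1. Substitute u = t**3, turning ∫(-9*t**2*sin(3*t**3)) dt into ∫(-3*sin(3*u)) du: now ∫(-3*sin(3*u)) du.
Step 2. Evaluate the standard form: now cos(3*u).
Step 3. Substitute back u = t**3: now cos(3*t**3).
Answer: cos(3*t**3).


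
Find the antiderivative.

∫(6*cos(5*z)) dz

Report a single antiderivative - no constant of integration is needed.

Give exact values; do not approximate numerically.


Answer: 6*sin(5*z)/5.


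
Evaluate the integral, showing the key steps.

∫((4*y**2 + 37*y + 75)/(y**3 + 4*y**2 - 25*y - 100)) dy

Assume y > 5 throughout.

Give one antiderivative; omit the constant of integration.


Step 1. Decompose ∫((4*y**2 + 37*y + 75)/(y**3 + 4*y**2 - 25*y - 100)) dy by partial fractions, (4*y**2 + 37*y + 75)/(y**3 + 4*y**2 - 25*y - 100) = -1/(y + 5) + 1/(y + 4) + 4/(y - 5): now ∫(4/(y - 5)) dy + ∫(1/(y + 4)) dy + ∫(-1/(y + 5)) dy.
Step 2. Evaluate the standard form [assuming y > -4]: now log(y + 4) + ∫(4/(y - 5)) dy + ∫(-1/(y + 5)) dy.
Step 3. Evaluate the standard form [assuming y > 5]: now 4*log(y - 5) + log(y + 4) + ∫(-1/(y + 5)) dy.
Step 4. Evaluate the standard form [assuming y > -5]: now 4*log(y - 5) + log(y + 4) - log(y + 5).
Answer: 4*log(y - 5) + log(y + 4) - log(y + 5).


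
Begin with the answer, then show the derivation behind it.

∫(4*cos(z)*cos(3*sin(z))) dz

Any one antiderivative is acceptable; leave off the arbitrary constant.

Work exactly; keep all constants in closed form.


The answer is 4*sin(3*sin(z))/3.
Step 1. Substitute u = sin(z), turning ∫(4*cos(z)*cos(3*sin(z))) dz into ∫(4*cos(3*u)) du: now ∫(4*cos(3*u)) du.
Step 2. Evaluate the standard form: now 4*sin(3*u)/3.
Step 3. Substitute back u = sin(z): now 4*sin(3*sin(z))/3.
Answer: 4*sin(3*sin(z))/3.


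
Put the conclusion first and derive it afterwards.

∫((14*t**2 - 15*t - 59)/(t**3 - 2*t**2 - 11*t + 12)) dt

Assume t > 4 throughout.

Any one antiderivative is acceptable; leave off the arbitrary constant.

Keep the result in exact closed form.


The answer is 5*log(t - 4) + 5*log(t - 1) + 4*log(t + 3).
Step 1. Decompose ∫((14*t**2 - 15*t - 59)/(t**3 - 2*t**2 - 11*t + 12)) dt by partial fractions, (14*t**2 - 15*t - 59)/(t**3 - 2*t**2 - 11*t + 12) = 4/(t + 3) + 5/(t - 1) + 5/(t - 4): now ∫(5/(t - 4)) dt + ∫(5/(t - 1)) dt + ∫(4/(t + 3)) dt.
Step 2. Evaluate the standard form [assuming t > 4]: now 5*log(t - 4) + ∫(5/(t - 1)) dt + ∫(4/(t + 3)) dt.
Step 3. Evaluate the standard form [assuming t > 1]: now 5*log(t - 4) + 5*log(t - 1) + ∫(4/(t + 3)) dt.
Step 4. Evaluate the standard form [assuming t > -3]: now 5*log(t - 4) + 5*log(t - 1) + 4*log(t + 3).
Answer: 5*log(t - 4) + 5*log(t - 1) + 4*log(t + 3).
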